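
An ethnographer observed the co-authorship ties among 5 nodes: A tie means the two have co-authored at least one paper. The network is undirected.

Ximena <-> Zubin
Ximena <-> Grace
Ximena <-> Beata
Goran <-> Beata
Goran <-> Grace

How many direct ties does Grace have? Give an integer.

2

Grace is directly tied to Goran and Ximena. That is 2 neighbors, so the degree of Grace is 2.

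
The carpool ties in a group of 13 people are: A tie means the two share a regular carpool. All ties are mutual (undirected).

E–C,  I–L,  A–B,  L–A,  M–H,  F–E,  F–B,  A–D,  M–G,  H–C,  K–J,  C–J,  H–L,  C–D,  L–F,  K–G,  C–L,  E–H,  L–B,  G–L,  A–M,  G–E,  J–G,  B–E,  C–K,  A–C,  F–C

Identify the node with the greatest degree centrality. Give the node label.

Degrees — A:5, B:4, C:8, D:2, E:5, F:4, G:5, H:4, I:1, J:3, K:3, L:7, M:3.
The maximum is 8, attained only by C.

C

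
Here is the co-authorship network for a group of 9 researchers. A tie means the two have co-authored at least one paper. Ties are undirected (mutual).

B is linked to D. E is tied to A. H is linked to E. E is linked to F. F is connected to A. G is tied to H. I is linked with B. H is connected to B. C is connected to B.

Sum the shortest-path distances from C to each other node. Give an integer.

21

Distances from C: A:4, B:1, D:2, E:3, F:4, G:3, H:2, I:2.
Sum = 4 + 1 + 2 + 3 + 4 + 3 + 2 + 2 = 21.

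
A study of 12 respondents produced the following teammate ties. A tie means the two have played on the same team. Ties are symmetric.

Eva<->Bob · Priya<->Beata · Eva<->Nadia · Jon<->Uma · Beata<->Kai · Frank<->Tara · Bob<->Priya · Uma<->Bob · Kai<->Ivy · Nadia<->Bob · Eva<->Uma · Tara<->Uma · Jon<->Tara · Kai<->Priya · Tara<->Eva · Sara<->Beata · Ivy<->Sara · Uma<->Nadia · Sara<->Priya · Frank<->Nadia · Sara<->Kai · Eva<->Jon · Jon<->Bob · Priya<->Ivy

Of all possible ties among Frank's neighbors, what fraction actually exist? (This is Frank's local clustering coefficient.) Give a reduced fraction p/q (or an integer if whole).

Frank's neighbors: Nadia and Tara (k = 2).
Possible neighbor pairs: C(2,2) = 1. Edges among them: none → e = 0.
Clustering(Frank) = 0/1.

0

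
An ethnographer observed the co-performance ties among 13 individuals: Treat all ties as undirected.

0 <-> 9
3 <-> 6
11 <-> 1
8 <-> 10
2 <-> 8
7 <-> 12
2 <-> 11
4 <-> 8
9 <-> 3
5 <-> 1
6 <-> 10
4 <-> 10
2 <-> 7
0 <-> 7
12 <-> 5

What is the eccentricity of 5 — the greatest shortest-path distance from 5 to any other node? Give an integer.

6

Distances from 5: 0:3, 1:1, 2:3, 3:5, 4:5, 6:6, 7:2, 8:4, 9:4, 10:5, 11:2, 12:1.
The largest is 6 (to 6), so the eccentricity of 5 is 6.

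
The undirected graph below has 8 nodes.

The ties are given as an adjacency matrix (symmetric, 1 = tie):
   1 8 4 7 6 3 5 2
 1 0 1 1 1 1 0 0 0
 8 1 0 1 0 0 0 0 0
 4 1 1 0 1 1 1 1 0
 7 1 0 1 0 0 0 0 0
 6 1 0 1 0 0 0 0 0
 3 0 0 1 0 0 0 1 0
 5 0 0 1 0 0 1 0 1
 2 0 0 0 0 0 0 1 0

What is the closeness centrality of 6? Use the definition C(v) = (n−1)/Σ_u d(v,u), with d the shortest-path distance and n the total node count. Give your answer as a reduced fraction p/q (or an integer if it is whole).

7/13

Distances from 6: 1:1, 2:3, 3:2, 4:1, 5:2, 7:2, 8:2. Sum = 13.
n = 8, so closeness = 7/13.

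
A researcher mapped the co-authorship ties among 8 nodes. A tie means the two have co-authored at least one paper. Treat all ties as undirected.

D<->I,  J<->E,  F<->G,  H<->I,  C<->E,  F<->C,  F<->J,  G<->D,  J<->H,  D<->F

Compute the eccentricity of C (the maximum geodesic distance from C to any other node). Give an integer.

3

Distances from C: D:2, E:1, F:1, G:2, H:3, I:3, J:2.
The largest is 3 (to H and I), so the eccentricity of C is 3.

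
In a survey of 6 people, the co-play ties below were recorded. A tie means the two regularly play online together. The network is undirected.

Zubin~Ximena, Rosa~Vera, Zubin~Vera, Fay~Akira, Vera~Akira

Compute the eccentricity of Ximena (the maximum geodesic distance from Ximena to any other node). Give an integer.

4

Distances from Ximena: Akira:3, Fay:4, Rosa:3, Vera:2, Zubin:1.
The largest is 4 (to Fay), so the eccentricity of Ximena is 4.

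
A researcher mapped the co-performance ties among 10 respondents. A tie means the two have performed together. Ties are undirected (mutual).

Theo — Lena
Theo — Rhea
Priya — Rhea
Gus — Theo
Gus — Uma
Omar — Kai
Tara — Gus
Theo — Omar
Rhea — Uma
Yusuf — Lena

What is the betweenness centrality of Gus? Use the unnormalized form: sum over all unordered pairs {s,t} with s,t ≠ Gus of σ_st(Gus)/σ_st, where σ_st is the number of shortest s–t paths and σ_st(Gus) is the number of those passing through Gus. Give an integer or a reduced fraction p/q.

21/2

Pairs whose geodesics pass through Gus — Kai–Tara: 1; Kai–Uma: 1/2; Tara–Theo: 1; Tara–Omar: 1; Tara–Uma: 1; Tara–Rhea: 2/2; Tara–Lena: 1; Tara–Yusuf: 1; Tara–Priya: 2/2; Theo–Uma: 1/2; Omar–Uma: 1/2; Uma–Lena: 1/2; Uma–Yusuf: 1/2.
All other pairs contribute 0.
Summing the contributions gives betweenness(Gus) = 21/2.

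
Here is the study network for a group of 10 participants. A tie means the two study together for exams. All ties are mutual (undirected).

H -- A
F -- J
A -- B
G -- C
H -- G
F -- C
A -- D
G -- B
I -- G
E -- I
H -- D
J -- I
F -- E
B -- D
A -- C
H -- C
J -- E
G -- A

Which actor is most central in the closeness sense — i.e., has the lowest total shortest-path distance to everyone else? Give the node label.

G

Farness (sum of distances to all others) for each node — A:15, B:18, C:14, D:21, E:20, F:17, G:13, H:16, I:16, J:20.
The smallest farness is 13, for G, so G has the highest closeness.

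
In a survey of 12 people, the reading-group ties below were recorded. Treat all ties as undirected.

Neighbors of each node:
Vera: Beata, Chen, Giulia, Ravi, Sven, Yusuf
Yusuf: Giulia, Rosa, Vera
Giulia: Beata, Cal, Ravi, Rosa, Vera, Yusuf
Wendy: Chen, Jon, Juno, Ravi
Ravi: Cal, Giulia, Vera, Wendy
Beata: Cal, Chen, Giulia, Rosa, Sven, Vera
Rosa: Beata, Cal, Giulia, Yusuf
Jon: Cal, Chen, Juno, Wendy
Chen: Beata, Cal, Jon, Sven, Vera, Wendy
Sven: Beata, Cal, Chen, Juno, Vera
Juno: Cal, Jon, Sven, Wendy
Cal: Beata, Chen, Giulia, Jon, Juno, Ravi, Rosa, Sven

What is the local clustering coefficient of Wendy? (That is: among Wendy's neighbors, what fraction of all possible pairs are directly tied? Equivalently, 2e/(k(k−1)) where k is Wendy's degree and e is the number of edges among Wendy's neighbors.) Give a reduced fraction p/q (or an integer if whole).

Wendy's neighbors: Chen, Jon, Juno, and Ravi (k = 4).
Possible neighbor pairs: C(4,2) = 6. Edges among them: Chen–Jon, Jon–Juno → e = 2.
Clustering(Wendy) = 2/6 = 1/3.

1/3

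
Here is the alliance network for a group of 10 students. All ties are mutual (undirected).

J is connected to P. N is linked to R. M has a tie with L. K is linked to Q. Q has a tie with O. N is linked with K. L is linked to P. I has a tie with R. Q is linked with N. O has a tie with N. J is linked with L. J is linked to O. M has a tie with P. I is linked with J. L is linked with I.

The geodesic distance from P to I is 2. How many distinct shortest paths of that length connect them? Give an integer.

2

The shortest distance is 2. The length-2 paths are: P–J–I; P–L–I.
That gives 2 distinct shortest paths.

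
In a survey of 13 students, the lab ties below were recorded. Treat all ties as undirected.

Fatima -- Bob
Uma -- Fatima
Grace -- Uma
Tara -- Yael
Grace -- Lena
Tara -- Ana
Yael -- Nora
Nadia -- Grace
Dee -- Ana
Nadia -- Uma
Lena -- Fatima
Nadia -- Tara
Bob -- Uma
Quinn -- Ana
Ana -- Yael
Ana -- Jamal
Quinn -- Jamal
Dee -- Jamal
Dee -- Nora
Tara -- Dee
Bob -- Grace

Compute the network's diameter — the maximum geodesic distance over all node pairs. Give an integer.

5

Eccentricity of each node (its greatest distance to any other): Ana:4, Bob:5, Dee:4, Fatima:5, Grace:4, Jamal:5, Lena:5, Nadia:3, Nora:5, Quinn:5, Tara:3, Uma:4, Yael:4.
The maximum eccentricity is 5, realized for instance by the pair Jamal–Bob via Jamal – Ana – Tara – Nadia – Uma – Bob. So the diameter is 5.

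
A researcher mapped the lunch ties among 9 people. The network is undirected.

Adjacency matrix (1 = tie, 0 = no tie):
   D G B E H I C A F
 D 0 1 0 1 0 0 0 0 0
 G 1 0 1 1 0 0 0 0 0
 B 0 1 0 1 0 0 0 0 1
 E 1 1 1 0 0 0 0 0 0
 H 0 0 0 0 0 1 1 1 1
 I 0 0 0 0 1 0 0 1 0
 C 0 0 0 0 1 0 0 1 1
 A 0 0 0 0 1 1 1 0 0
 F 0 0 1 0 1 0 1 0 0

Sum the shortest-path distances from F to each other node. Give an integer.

Distances from F: A:2, B:1, C:1, D:3, E:2, G:2, H:1, I:2.
Sum = 2 + 1 + 1 + 3 + 2 + 2 + 1 + 2 = 14.

14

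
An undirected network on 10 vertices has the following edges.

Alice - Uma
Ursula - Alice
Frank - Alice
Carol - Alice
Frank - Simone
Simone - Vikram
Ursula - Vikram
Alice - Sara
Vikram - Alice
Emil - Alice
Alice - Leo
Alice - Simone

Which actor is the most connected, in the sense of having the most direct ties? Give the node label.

Alice

Degrees — Alice:9, Carol:1, Emil:1, Frank:2, Leo:1, Sara:1, Simone:3, Uma:1, Ursula:2, Vikram:3.
The maximum is 9, attained only by Alice.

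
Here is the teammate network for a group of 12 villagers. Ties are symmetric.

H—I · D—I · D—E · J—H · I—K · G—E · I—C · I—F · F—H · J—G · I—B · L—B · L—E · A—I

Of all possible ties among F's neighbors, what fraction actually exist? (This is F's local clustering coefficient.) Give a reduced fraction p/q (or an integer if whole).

F's neighbors: H and I (k = 2).
Possible neighbor pairs: C(2,2) = 1. Edges among them: H–I → e = 1.
Clustering(F) = 1/1.

1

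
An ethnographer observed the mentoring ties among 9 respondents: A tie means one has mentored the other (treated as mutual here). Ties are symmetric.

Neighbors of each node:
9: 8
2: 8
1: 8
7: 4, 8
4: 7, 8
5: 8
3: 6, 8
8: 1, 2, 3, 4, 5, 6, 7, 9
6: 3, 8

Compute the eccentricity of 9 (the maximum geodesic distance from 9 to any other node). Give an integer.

2

Distances from 9: 1:2, 2:2, 3:2, 4:2, 5:2, 6:2, 7:2, 8:1.
The largest is 2 (to 2, 4, 1, 5, 7, 3, and 6), so the eccentricity of 9 is 2.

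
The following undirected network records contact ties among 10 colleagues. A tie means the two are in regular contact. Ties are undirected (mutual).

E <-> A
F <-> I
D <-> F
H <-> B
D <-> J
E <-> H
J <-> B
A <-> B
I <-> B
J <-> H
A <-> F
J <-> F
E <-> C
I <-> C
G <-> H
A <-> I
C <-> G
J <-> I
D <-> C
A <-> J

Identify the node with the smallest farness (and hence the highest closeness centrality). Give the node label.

J

Farness (sum of distances to all others) for each node — A:14, B:14, C:14, D:15, E:15, F:15, G:18, H:14, I:13, J:12.
The smallest farness is 12, for J, so J has the highest closeness.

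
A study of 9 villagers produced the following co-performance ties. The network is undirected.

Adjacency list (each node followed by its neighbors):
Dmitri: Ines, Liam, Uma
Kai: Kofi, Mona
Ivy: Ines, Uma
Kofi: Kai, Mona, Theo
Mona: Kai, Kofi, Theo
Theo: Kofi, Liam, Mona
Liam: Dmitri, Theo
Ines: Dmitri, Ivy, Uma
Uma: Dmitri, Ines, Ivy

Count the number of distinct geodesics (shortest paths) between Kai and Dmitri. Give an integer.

The shortest distance is 4. The length-4 paths are: Kai–Mona–Theo–Liam–Dmitri; Kai–Kofi–Theo–Liam–Dmitri.
That gives 2 distinct shortest paths.

2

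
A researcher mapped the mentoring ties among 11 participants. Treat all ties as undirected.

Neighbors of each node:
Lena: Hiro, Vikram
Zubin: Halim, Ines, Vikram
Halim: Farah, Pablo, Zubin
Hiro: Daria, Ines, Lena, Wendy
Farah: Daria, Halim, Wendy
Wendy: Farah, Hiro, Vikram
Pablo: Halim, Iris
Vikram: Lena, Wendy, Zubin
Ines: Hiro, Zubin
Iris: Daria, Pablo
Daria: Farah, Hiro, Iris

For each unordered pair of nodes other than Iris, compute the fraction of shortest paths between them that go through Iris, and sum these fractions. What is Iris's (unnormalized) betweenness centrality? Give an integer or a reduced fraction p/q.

5/2

Pairs whose geodesics pass through Iris — Daria–Pablo: 1; Pablo–Hiro: 1; Pablo–Lena: 1/2.
All other pairs contribute 0.
Summing the contributions gives betweenness(Iris) = 5/2.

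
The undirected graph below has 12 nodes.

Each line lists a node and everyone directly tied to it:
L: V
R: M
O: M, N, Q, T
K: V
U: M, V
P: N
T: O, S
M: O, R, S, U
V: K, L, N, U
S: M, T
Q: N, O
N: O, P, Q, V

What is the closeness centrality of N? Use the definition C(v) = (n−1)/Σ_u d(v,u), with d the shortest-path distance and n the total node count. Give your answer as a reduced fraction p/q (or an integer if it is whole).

11/20

Distances from N: K:2, L:2, M:2, O:1, P:1, Q:1, R:3, S:3, T:2, U:2, V:1. Sum = 20.
n = 12, so closeness = 11/20.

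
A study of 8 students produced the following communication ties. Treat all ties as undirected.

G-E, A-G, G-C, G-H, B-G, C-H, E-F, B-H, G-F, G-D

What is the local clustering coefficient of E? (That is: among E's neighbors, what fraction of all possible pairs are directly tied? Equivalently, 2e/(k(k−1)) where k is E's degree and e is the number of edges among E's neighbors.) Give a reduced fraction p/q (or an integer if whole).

E's neighbors: F and G (k = 2).
Possible neighbor pairs: C(2,2) = 1. Edges among them: F–G → e = 1.
Clustering(E) = 1/1.

1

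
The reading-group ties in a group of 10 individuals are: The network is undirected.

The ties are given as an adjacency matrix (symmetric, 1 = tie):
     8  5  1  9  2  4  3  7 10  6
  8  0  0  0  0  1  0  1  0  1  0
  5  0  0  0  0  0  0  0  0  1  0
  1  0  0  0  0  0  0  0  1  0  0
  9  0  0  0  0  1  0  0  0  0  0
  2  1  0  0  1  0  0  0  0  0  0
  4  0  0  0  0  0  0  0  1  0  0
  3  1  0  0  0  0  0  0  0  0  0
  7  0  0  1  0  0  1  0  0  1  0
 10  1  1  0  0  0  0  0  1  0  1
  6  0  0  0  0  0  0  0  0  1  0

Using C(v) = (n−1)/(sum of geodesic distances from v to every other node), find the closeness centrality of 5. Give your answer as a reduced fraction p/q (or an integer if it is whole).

9/23

Distances from 5: 1:3, 2:3, 3:3, 4:3, 6:2, 7:2, 8:2, 9:4, 10:1. Sum = 23.
n = 10, so closeness = 9/23.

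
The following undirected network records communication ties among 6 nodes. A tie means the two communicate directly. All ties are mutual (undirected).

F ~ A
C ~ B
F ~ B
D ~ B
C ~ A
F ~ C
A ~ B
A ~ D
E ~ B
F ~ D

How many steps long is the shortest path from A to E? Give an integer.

One shortest route is A – B – E, which uses 2 edges, and A and E are not directly tied, so nothing shorter exists. So d(A,E) = 2.

2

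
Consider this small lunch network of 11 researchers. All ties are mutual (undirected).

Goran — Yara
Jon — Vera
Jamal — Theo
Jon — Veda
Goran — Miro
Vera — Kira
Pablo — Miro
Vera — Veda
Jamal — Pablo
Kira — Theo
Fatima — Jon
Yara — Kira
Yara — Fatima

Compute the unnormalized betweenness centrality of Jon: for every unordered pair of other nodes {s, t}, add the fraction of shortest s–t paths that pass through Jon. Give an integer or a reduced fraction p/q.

Pairs whose geodesics pass through Jon — Vera–Fatima: 1; Veda–Fatima: 1; Veda–Yara: 1/2; Veda–Goran: 1/2; Veda–Miro: 1/2.
All other pairs contribute 0.
Summing the contributions gives betweenness(Jon) = 7/2.

7/2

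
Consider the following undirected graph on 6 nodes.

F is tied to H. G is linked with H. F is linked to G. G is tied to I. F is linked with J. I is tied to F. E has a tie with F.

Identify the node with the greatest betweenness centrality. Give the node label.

F

Unnormalized betweenness of each node: E:0, F:15/2, G:1/2, H:0, I:0, J:0.
F has the largest value, 15/2, making it the main broker — the node through which the most shortest paths run.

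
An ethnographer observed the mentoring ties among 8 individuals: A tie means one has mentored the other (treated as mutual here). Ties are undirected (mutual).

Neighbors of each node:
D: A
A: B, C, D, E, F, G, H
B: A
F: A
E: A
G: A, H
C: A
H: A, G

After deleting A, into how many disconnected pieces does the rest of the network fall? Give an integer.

Without A, the remaining ties split the others into: {E}; {G, H}; {F}; {D}; {B}; {C}.
That's 6 separate components.

6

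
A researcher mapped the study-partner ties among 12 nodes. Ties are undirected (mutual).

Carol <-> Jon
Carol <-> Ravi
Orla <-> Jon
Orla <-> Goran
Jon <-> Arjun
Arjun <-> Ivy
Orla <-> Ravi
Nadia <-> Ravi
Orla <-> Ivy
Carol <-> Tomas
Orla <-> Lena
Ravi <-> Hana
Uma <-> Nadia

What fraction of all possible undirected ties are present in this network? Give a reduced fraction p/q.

There are 13 edges and 12 nodes, so the maximum possible is C(12,2) = 66.
Density = 13/66.

13/66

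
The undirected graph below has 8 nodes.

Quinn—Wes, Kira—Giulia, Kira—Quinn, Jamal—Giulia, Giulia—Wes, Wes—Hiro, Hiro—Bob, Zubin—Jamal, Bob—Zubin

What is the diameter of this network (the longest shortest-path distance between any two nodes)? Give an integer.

Eccentricity of each node (its greatest distance to any other): Bob:4, Giulia:3, Hiro:3, Jamal:3, Kira:4, Quinn:4, Wes:3, Zubin:4.
The maximum eccentricity is 4, realized for instance by the pair Quinn–Zubin via Quinn – Wes – Giulia – Jamal – Zubin. So the diameter is 4.

4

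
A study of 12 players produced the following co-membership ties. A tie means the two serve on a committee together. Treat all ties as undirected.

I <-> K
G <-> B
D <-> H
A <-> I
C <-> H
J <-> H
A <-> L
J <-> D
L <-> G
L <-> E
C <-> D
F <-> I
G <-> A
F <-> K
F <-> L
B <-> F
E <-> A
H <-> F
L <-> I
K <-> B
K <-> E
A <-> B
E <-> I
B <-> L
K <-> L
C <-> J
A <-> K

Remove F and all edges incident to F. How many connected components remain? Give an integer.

2

Without F, the remaining ties split the others into: {A, B, E, G, I, K, L}; {C, D, H, J}.
That's 2 separate components.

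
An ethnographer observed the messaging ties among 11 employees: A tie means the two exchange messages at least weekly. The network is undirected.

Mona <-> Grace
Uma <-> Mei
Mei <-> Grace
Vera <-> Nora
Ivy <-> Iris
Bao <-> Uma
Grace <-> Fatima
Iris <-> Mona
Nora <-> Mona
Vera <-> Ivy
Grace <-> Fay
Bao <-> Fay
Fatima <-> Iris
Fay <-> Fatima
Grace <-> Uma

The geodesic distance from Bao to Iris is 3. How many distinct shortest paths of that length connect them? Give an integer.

The shortest distance is 3, and the only length-3 path is Bao–Fay–Fatima–Iris. So there is exactly 1 shortest path.

1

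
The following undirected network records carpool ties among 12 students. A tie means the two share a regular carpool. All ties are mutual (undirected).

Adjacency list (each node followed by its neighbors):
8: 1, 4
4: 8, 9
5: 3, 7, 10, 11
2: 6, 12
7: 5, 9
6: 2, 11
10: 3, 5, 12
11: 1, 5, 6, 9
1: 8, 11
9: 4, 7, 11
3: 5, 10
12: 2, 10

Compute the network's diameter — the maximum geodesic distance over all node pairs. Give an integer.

Eccentricity of each node (its greatest distance to any other): 1:4, 2:4, 3:4, 4:5, 5:3, 6:3, 7:4, 8:5, 9:4, 10:4, 11:3, 12:5.
The maximum eccentricity is 5, realized for instance by the pair 4–12 via 4 – 9 – 11 – 6 – 2 – 12. So the diameter is 5.

5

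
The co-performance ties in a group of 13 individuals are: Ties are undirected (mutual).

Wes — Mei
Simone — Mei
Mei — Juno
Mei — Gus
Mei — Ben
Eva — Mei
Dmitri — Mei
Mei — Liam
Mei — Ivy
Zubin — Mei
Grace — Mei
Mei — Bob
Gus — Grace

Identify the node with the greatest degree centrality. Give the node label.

Mei

Degrees — Ben:1, Bob:1, Dmitri:1, Eva:1, Grace:2, Gus:2, Ivy:1, Juno:1, Liam:1, Mei:12, Simone:1, Wes:1, Zubin:1.
The maximum is 12, attained only by Mei.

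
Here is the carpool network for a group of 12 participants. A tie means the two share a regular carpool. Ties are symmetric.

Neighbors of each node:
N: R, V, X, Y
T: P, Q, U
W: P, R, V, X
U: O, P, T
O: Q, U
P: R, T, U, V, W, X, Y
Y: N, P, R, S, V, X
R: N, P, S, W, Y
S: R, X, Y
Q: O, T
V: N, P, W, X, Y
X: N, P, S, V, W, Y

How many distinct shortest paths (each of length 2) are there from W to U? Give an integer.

1

The shortest distance is 2, and the only length-2 path is W–P–U. So there is exactly 1 shortest path.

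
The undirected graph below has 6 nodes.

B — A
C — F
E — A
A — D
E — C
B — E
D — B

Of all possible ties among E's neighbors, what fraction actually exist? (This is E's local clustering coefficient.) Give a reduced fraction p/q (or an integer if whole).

E's neighbors: A, B, and C (k = 3).
Possible neighbor pairs: C(3,2) = 3. Edges among them: A–B → e = 1.
Clustering(E) = 1/3.

1/3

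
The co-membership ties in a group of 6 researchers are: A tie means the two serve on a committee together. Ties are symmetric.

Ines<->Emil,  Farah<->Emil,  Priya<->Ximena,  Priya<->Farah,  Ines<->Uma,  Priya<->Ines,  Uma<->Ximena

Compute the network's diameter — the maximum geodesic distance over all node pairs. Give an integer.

Eccentricity of each node (its greatest distance to any other): Emil:3, Farah:3, Ines:2, Priya:2, Uma:3, Ximena:3.
The maximum eccentricity is 3, realized for instance by the pair Farah–Uma via Farah – Priya – Ines – Uma. So the diameter is 3.

3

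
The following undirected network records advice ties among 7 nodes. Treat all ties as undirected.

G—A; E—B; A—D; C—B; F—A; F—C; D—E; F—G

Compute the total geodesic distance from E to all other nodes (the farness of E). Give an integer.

12

Distances from E: A:2, B:1, C:2, D:1, F:3, G:3.
Sum = 2 + 1 + 2 + 1 + 3 + 3 = 12.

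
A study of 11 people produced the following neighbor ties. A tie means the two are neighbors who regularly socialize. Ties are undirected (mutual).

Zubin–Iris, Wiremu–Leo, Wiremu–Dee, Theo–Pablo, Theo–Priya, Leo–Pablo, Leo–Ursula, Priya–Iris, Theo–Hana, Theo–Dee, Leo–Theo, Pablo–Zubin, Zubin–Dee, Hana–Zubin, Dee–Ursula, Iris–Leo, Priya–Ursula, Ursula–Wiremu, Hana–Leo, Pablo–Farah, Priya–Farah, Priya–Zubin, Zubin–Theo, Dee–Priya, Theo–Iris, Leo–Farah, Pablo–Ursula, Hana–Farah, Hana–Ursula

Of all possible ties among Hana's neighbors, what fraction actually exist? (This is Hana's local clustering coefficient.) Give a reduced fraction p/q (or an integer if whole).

2/5

Hana's neighbors: Farah, Leo, Theo, Ursula, and Zubin (k = 5).
Possible neighbor pairs: C(5,2) = 10. Edges among them: Farah–Leo, Leo–Theo, Leo–Ursula, Theo–Zubin → e = 4.
Clustering(Hana) = 4/10 = 2/5.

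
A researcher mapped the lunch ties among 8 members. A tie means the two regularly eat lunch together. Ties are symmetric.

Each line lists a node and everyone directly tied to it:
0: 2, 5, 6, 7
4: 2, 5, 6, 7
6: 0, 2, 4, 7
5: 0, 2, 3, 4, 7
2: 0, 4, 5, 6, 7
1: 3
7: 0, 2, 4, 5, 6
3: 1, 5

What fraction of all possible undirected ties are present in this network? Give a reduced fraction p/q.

15/28

There are 15 edges and 8 nodes, so the maximum possible is C(8,2) = 28.
Density = 15/28.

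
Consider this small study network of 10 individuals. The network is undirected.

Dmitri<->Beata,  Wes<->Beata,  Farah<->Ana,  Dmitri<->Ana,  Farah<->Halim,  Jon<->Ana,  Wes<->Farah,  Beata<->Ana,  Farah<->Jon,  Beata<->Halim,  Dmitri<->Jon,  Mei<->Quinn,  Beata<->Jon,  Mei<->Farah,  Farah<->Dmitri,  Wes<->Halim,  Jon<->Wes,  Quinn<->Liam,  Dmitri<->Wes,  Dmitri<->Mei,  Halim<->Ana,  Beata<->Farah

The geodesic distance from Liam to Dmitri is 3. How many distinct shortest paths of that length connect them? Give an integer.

The shortest distance is 3, and the only length-3 path is Liam–Quinn–Mei–Dmitri. So there is exactly 1 shortest path.

1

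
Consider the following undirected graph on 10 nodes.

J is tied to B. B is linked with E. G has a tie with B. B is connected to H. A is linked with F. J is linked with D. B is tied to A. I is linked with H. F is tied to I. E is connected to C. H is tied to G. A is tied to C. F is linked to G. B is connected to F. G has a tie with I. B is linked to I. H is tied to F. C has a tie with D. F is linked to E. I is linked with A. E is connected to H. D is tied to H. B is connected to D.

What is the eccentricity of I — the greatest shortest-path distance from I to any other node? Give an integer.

Distances from I: A:1, B:1, C:2, D:2, E:2, F:1, G:1, H:1, J:2.
The largest is 2 (to D, E, J, and C), so the eccentricity of I is 2.

2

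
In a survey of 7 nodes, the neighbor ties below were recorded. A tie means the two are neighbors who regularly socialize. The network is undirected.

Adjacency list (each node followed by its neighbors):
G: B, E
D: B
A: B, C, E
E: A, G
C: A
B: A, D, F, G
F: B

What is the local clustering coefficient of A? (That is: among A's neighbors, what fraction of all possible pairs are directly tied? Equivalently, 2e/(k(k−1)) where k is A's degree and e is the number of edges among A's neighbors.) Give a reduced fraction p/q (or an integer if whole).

A's neighbors: B, C, and E (k = 3).
Possible neighbor pairs: C(3,2) = 3. Edges among them: none → e = 0.
Clustering(A) = 0/3 = 0.

0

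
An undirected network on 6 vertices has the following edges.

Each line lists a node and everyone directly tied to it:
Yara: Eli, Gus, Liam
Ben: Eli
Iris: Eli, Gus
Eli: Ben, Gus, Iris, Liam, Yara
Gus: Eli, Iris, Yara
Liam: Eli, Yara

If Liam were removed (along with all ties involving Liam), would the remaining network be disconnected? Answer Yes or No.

No

Even without Liam, every remaining node can still reach every other (the residual graph is connected), so Liam is not a cut vertex.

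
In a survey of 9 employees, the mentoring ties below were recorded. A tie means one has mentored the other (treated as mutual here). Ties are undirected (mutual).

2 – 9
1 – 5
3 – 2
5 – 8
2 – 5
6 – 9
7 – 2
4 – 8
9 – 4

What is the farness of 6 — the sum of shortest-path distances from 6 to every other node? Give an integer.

21

Distances from 6: 1:4, 2:2, 3:3, 4:2, 5:3, 7:3, 8:3, 9:1.
Sum = 4 + 2 + 3 + 2 + 3 + 3 + 3 + 1 = 21.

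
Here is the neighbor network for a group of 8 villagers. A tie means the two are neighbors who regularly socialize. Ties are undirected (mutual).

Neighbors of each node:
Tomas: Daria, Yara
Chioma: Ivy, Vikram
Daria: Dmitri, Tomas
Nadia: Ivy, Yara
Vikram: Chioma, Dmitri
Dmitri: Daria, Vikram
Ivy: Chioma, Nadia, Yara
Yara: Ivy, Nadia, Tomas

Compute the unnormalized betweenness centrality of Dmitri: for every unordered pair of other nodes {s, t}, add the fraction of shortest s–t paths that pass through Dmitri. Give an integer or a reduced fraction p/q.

Pairs whose geodesics pass through Dmitri — Vikram–Tomas: 1; Vikram–Daria: 1; Chioma–Daria: 1.
All other pairs contribute 0.
Summing the contributions gives betweenness(Dmitri) = 3.

3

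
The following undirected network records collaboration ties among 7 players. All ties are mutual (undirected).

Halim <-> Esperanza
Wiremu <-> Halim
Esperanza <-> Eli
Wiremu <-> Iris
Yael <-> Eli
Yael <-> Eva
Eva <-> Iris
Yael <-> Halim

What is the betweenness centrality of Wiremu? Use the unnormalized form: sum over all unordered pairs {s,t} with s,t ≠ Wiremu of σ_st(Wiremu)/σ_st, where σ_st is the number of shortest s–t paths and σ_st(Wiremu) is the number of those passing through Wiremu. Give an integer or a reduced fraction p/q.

2

Pairs whose geodesics pass through Wiremu — Iris–Halim: 1; Iris–Esperanza: 1.
All other pairs contribute 0.
Summing the contributions gives betweenness(Wiremu) = 2.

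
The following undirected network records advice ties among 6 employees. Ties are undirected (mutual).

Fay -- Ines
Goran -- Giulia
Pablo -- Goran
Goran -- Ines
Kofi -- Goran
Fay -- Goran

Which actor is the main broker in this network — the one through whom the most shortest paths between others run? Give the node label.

Unnormalized betweenness of each node: Fay:0, Giulia:0, Goran:9, Ines:0, Kofi:0, Pablo:0.
Goran has the largest value, 9, making it the main broker — the node through which the most shortest paths run.

Goran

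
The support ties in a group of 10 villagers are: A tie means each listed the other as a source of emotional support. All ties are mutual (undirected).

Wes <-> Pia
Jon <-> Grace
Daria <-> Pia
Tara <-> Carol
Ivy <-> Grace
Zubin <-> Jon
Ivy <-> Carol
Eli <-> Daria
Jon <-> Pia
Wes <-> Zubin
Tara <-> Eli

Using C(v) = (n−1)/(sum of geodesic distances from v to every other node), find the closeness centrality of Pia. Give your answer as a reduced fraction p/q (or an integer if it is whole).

Distances from Pia: Carol:4, Daria:1, Eli:2, Grace:2, Ivy:3, Jon:1, Tara:3, Wes:1, Zubin:2. Sum = 19.
n = 10, so closeness = 9/19.

9/19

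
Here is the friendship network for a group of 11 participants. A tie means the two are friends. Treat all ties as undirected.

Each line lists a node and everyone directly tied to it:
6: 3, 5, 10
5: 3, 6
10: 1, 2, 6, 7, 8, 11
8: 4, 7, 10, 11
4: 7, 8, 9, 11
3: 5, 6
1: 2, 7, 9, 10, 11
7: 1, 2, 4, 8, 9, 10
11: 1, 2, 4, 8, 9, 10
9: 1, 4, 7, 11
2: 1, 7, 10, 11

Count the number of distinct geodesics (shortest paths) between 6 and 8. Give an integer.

1

The shortest distance is 2, and the only length-2 path is 6–10–8. So there is exactly 1 shortest path.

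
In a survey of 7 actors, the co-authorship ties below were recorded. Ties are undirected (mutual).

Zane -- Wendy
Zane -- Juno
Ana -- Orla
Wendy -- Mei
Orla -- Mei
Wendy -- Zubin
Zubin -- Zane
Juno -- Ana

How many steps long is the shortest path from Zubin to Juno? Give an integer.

2

One shortest route is Zubin – Zane – Juno, which uses 2 edges, and Zubin and Juno are not directly tied, so nothing shorter exists. So d(Zubin,Juno) = 2.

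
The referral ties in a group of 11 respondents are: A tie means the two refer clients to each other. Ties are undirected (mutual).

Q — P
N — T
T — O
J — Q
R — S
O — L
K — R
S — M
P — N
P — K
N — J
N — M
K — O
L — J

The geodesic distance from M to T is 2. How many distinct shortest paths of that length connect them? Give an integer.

The shortest distance is 2, and the only length-2 path is M–N–T. So there is exactly 1 shortest path.

1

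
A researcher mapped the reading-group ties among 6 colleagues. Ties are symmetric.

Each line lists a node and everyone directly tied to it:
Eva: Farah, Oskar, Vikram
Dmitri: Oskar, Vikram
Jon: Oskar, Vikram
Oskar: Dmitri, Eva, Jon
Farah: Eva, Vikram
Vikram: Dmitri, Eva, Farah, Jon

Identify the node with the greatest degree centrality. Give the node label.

Degrees — Dmitri:2, Eva:3, Farah:2, Jon:2, Oskar:3, Vikram:4.
The maximum is 4, attained only by Vikram.

Vikram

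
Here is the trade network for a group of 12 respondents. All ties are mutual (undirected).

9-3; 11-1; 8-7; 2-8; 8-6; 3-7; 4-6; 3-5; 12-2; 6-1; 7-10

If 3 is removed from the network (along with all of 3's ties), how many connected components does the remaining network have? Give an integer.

Without 3, the remaining ties split the others into: {1, 2, 4, 6, 7, 8, 10, 11, 12}; {9}; {5}.
That's 3 separate components.

3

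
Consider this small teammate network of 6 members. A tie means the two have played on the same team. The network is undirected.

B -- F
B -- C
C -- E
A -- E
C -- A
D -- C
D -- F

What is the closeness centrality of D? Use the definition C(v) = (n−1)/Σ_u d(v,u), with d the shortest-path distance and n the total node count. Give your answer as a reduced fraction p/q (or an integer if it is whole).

5/8

Distances from D: A:2, B:2, C:1, E:2, F:1. Sum = 8.
n = 6, so closeness = 5/8.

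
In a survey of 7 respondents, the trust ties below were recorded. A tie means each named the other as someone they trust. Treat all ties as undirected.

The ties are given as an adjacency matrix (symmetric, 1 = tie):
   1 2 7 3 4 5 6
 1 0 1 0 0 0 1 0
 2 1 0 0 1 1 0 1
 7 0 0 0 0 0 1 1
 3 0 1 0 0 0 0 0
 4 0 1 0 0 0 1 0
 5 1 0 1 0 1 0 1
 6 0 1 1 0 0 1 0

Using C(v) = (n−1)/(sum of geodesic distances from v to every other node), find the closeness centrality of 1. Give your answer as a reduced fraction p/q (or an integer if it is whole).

Distances from 1: 2:1, 3:2, 4:2, 5:1, 6:2, 7:2. Sum = 10.
n = 7, so closeness = 6/10 = 3/5.

3/5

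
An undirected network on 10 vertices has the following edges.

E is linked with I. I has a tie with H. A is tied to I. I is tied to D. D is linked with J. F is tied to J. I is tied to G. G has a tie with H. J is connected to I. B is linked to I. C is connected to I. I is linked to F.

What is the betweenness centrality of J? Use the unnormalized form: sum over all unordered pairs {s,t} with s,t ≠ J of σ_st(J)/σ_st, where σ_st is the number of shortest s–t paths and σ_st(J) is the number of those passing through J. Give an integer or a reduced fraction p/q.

1/2

Pairs whose geodesics pass through J — F–D: 1/2.
All other pairs contribute 0.
Summing the contributions gives betweenness(J) = 1/2.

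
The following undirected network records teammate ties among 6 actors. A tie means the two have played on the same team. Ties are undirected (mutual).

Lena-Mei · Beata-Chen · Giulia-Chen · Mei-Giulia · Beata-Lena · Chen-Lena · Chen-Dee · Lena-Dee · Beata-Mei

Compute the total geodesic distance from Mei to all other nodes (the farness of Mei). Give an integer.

7

Distances from Mei: Beata:1, Chen:2, Dee:2, Giulia:1, Lena:1.
Sum = 1 + 2 + 2 + 1 + 1 = 7.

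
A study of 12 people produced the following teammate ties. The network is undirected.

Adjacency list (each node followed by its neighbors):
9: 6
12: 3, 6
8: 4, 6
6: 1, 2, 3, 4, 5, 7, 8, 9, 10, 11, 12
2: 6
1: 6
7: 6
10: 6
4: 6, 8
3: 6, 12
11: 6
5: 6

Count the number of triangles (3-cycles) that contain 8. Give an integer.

8's neighbors: 4 and 6.
Neighbor pairs that are themselves tied: 8–4–6. Each forms one triangle with 8, for 1 in total.

1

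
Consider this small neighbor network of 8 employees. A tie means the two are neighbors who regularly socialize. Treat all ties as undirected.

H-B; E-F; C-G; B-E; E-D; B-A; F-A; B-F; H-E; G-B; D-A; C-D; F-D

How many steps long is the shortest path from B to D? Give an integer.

One shortest route is B – A – D, which uses 2 edges, and B and D are not directly tied, so nothing shorter exists. So d(B,D) = 2.

2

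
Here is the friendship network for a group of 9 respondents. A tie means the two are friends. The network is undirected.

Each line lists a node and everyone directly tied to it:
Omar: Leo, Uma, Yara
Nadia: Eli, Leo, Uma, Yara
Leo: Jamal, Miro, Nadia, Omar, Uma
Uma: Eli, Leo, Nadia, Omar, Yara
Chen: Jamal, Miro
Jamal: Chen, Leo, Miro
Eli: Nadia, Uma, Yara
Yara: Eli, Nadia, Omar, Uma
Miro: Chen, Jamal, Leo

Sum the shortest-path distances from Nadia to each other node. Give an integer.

13

Distances from Nadia: Chen:3, Eli:1, Jamal:2, Leo:1, Miro:2, Omar:2, Uma:1, Yara:1.
Sum = 3 + 1 + 2 + 1 + 2 + 2 + 1 + 1 = 13.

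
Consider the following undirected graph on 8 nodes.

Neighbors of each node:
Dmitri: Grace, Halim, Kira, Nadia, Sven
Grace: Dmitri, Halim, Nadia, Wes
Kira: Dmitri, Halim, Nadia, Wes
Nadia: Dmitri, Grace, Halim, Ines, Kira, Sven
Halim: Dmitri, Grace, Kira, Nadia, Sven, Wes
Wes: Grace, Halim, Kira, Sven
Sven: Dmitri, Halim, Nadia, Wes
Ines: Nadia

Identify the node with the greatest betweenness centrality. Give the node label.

Nadia

Unnormalized betweenness of each node: Dmitri:3/4, Grace:3/4, Halim:3/2, Ines:0, Kira:3/4, Nadia:27/4, Sven:3/4, Wes:3/4.
Nadia has the largest value, 27/4, making it the main broker — the node through which the most shortest paths run.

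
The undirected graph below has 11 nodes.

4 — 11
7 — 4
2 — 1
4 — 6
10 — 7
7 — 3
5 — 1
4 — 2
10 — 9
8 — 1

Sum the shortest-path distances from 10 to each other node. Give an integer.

29

Distances from 10: 1:4, 2:3, 3:2, 4:2, 5:5, 6:3, 7:1, 8:5, 9:1, 11:3.
Sum = 4 + 3 + 2 + 2 + 5 + 3 + 1 + 5 + 1 + 3 = 29.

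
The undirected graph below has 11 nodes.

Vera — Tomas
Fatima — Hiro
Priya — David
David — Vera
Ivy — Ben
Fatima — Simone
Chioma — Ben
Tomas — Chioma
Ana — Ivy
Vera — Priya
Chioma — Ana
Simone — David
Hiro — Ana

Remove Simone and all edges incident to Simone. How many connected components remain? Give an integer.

Simone's neighbors (David and Fatima) remain reachable from one another through other ties, so the rest of the network stays in one piece.

1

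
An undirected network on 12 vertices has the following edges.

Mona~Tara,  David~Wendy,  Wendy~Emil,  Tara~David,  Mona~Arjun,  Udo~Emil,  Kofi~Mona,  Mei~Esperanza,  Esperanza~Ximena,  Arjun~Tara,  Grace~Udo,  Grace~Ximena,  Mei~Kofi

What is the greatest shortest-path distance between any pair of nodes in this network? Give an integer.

Eccentricity of each node (its greatest distance to any other): Arjun:6, David:5, Emil:5, Esperanza:5, Grace:6, Kofi:5, Mei:5, Mona:5, Tara:5, Udo:5, Wendy:5, Ximena:5.
The maximum eccentricity is 6, realized for instance by the pair Arjun–Grace via Arjun – Mona – Kofi – Mei – Esperanza – Ximena – Grace. So the diameter is 6.

6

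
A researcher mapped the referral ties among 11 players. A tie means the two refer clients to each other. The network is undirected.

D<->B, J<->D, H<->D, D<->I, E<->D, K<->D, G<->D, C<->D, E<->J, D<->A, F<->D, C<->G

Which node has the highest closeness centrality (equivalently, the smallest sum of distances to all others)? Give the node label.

D

Farness (sum of distances to all others) for each node — A:19, B:19, C:18, D:10, E:18, F:19, G:18, H:19, I:19, J:18, K:19.
The smallest farness is 10, for D, so D has the highest closeness.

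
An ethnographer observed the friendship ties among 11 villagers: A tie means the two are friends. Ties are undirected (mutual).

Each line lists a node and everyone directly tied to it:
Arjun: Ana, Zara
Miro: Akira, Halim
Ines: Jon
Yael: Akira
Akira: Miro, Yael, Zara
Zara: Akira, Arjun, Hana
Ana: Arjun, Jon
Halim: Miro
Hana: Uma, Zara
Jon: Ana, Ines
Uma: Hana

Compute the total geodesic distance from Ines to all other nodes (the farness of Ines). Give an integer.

Distances from Ines: Akira:5, Ana:2, Arjun:3, Halim:7, Hana:5, Jon:1, Miro:6, Uma:6, Yael:6, Zara:4.
Sum = 5 + 2 + 3 + 7 + 5 + 1 + 6 + 6 + 6 + 4 = 45.

45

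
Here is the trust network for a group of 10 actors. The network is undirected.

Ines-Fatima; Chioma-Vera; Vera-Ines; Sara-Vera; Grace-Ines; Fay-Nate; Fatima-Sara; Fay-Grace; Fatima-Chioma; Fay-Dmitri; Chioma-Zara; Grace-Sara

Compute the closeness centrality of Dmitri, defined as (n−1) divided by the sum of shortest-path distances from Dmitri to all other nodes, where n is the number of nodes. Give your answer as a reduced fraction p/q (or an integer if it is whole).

3/10

Distances from Dmitri: Chioma:5, Fatima:4, Fay:1, Grace:2, Ines:3, Nate:2, Sara:3, Vera:4, Zara:6. Sum = 30.
n = 10, so closeness = 9/30 = 3/10.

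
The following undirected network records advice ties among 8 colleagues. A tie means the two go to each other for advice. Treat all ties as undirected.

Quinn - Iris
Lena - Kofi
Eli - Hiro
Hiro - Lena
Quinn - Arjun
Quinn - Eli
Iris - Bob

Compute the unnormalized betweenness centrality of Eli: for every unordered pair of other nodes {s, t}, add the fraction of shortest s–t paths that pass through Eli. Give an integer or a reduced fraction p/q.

Pairs whose geodesics pass through Eli — Bob–Lena: 1; Bob–Kofi: 1; Bob–Hiro: 1; Arjun–Lena: 1; Arjun–Kofi: 1; Arjun–Hiro: 1; Lena–Iris: 1; Lena–Quinn: 1; Iris–Kofi: 1; Iris–Hiro: 1; Kofi–Quinn: 1; Quinn–Hiro: 1.
All other pairs contribute 0.
Summing the contributions gives betweenness(Eli) = 12.

12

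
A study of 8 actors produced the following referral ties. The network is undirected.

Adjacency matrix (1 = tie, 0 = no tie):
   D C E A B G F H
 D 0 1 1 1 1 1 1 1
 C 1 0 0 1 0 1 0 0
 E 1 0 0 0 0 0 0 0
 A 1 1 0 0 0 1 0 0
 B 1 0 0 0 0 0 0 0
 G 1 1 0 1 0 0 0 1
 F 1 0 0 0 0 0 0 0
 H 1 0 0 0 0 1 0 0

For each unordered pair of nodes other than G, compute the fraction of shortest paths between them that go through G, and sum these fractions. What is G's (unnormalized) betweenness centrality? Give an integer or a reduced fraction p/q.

1

Pairs whose geodesics pass through G — C–H: 1/2; A–H: 1/2.
All other pairs contribute 0.
Summing the contributions gives betweenness(G) = 1.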